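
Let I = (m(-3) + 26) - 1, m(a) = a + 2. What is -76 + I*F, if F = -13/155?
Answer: -12092/155 ≈ -78.013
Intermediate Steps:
F = -13/155 (F = -13*1/155 = -13/155 ≈ -0.083871)
m(a) = 2 + a
I = 24 (I = ((2 - 3) + 26) - 1 = (-1 + 26) - 1 = 25 - 1 = 24)
-76 + I*F = -76 + 24*(-13/155) = -76 - 312/155 = -12092/155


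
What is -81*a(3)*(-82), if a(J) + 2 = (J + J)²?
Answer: 225828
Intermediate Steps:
a(J) = -2 + 4*J² (a(J) = -2 + (J + J)² = -2 + (2*J)² = -2 + 4*J²)
-81*a(3)*(-82) = -81*(-2 + 4*3²)*(-82) = -81*(-2 + 4*9)*(-82) = -81*(-2 + 36)*(-82) = -81*34*(-82) = -2754*(-82) = 225828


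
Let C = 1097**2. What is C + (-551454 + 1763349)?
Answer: 2415304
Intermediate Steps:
C = 1203409
C + (-551454 + 1763349) = 1203409 + (-551454 + 1763349) = 1203409 + 1211895 = 2415304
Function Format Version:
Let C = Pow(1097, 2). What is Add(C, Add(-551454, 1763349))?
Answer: 2415304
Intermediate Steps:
C = 1203409
Add(C, Add(-551454, 1763349)) = Add(1203409, Add(-551454, 1763349)) = Add(1203409, 1211895) = 2415304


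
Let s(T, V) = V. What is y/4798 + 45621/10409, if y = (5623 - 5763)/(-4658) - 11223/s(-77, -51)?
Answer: 515129298665/116315807678 ≈ 4.4287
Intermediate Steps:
y = 512587/2329 (y = (5623 - 5763)/(-4658) - 11223/(-51) = -140*(-1/4658) - 11223*(-1/51) = 70/2329 + 3741/17 = 512587/2329 ≈ 220.09)
y/4798 + 45621/10409 = (512587/2329)/4798 + 45621/10409 = (512587/2329)*(1/4798) + 45621*(1/10409) = 512587/11174542 + 45621/10409 = 515129298665/116315807678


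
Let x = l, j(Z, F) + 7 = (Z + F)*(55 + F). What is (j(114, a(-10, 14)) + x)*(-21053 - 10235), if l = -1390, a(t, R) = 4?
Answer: -174117720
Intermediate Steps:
j(Z, F) = -7 + (55 + F)*(F + Z) (j(Z, F) = -7 + (Z + F)*(55 + F) = -7 + (F + Z)*(55 + F) = -7 + (55 + F)*(F + Z))
x = -1390
(j(114, a(-10, 14)) + x)*(-21053 - 10235) = ((-7 + 4**2 + 55*4 + 55*114 + 4*114) - 1390)*(-21053 - 10235) = ((-7 + 16 + 220 + 6270 + 456) - 1390)*(-31288) = (6955 - 1390)*(-31288) = 5565*(-31288) = -174117720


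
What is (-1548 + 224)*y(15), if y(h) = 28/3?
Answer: -37072/3 ≈ -12357.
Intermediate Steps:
y(h) = 28/3 (y(h) = 28*(⅓) = 28/3)
(-1548 + 224)*y(15) = (-1548 + 224)*(28/3) = -1324*28/3 = -37072/3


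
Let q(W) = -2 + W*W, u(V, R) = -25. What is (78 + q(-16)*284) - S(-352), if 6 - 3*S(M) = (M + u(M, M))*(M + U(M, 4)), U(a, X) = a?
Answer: 482044/3 ≈ 1.6068e+5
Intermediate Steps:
S(M) = 2 - 2*M*(-25 + M)/3 (S(M) = 2 - (M - 25)*(M + M)/3 = 2 - (-25 + M)*2*M/3 = 2 - 2*M*(-25 + M)/3)
q(W) = -2 + W**2
(78 + q(-16)*284) - S(-352) = (78 + (-2 + (-16)**2)*284) - (2 - 2/3*(-352)**2 + (50/3)*(-352)) = (78 + (-2 + 256)*284) - (2 - 2/3*123904 - 17600/3) = (78 + 254*284) - (2 - 247808/3 - 17600/3) = (78 + 72136) - 1*(-265402/3) = 72214 + 265402/3 = 482044/3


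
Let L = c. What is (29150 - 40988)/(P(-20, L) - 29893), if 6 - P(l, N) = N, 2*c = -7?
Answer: 23676/59767 ≈ 0.39614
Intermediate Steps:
c = -7/2 (c = (1/2)*(-7) = -7/2 ≈ -3.5000)
L = -7/2 ≈ -3.5000
P(l, N) = 6 - N
(29150 - 40988)/(P(-20, L) - 29893) = (29150 - 40988)/((6 - 1*(-7/2)) - 29893) = -11838/((6 + 7/2) - 29893) = -11838/(19/2 - 29893) = -11838/(-59767/2) = -11838*(-2/59767) = 23676/59767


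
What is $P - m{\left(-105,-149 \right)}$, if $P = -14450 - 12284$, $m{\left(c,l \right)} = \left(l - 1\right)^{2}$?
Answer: $-49234$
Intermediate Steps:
$m{\left(c,l \right)} = \left(-1 + l\right)^{2}$
$P = -26734$ ($P = -14450 - 12284 = -26734$)
$P - m{\left(-105,-149 \right)} = -26734 - \left(-1 - 149\right)^{2} = -26734 - \left(-150\right)^{2} = -26734 - 22500 = -49234$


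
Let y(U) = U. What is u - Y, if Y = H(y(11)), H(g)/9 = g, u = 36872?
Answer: 36773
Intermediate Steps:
H(g) = 9*g
Y = 99 (Y = 9*11 = 99)
u - Y = 36872 - 1*99 = 36872 - 99 = 36773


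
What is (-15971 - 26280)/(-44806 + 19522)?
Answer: 42251/25284 ≈ 1.6711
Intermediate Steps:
(-15971 - 26280)/(-44806 + 19522) = -42251/(-25284) = -42251*(-1/25284) = 42251/25284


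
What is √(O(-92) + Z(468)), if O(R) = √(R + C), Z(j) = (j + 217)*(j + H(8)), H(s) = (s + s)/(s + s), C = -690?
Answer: √(321265 + I*√782) ≈ 566.8 + 0.025*I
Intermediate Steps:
H(s) = 1 (H(s) = (2*s)/((2*s)) = (2*s)*(1/(2*s)) = 1)
Z(j) = (1 + j)*(217 + j) (Z(j) = (j + 217)*(j + 1) = (217 + j)*(1 + j) = (1 + j)*(217 + j))
O(R) = √(-690 + R) (O(R) = √(R - 690) = √(-690 + R))
√(O(-92) + Z(468)) = √(√(-690 - 92) + (217 + 468² + 218*468)) = √(√(-782) + (217 + 219024 + 102024)) = √(I*√782 + 321265) = √(321265 + I*√782)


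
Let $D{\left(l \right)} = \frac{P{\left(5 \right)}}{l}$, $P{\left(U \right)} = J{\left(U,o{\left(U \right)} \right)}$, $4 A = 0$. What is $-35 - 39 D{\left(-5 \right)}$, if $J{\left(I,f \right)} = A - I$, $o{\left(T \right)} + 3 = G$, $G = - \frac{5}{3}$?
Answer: $-74$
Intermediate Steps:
$A = 0$ ($A = \frac{1}{4} \cdot 0 = 0$)
$G = - \frac{5}{3}$ ($G = \left(-5\right) \frac{1}{3} = - \frac{5}{3} \approx -1.6667$)
$o{\left(T \right)} = - \frac{14}{3}$ ($o{\left(T \right)} = -3 - \frac{5}{3} = - \frac{14}{3}$)
$J{\left(I,f \right)} = - I$ ($J{\left(I,f \right)} = 0 - I = - I$)
$P{\left(U \right)} = - U$
$D{\left(l \right)} = - \frac{5}{l}$ ($D{\left(l \right)} = \frac{\left(-1\right) 5}{l} = - \frac{5}{l}$)
$-35 - 39 D{\left(-5 \right)} = -35 - 39 \left(- \frac{5}{-5}\right) = -35 - 39 \left(\left(-5\right) \left(- \frac{1}{5}\right)\right) = -35 - 39 = -74$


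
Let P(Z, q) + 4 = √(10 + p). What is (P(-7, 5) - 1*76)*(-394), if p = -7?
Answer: 31520 - 394*√3 ≈ 30838.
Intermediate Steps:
P(Z, q) = -4 + √3 (P(Z, q) = -4 + √(10 - 7) = -4 + √3)
(P(-7, 5) - 1*76)*(-394) = ((-4 + √3) - 1*76)*(-394) = ((-4 + √3) - 76)*(-394) = (-80 + √3)*(-394) = 31520 - 394*√3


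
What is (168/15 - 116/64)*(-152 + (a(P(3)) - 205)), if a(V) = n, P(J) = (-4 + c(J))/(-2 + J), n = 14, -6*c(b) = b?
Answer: -257593/80 ≈ -3219.9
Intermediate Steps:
c(b) = -b/6
P(J) = (-4 - J/6)/(-2 + J)
a(V) = 14
(168/15 - 116/64)*(-152 + (a(P(3)) - 205)) = (168/15 - 116/64)*(-152 + (14 - 205)) = (168*(1/15) - 116*1/64)*(-152 - 191) = (56/5 - 29/16)*(-343) = (751/80)*(-343) = -257593/80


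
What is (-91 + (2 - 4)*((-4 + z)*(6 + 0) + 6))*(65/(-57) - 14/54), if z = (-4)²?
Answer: 9334/27 ≈ 345.70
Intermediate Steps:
z = 16
(-91 + (2 - 4)*((-4 + z)*(6 + 0) + 6))*(65/(-57) - 14/54) = (-91 + (2 - 4)*((-4 + 16)*(6 + 0) + 6))*(65/(-57) - 14/54) = (-91 - 2*(12*6 + 6))*(65*(-1/57) - 14*1/54) = (-91 - 2*(72 + 6))*(-65/57 - 7/27) = (-91 - 2*78)*(-718/513) = (-91 - 156)*(-718/513) = -247*(-718/513) = 9334/27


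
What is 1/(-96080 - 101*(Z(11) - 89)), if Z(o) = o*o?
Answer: -1/99312 ≈ -1.0069e-5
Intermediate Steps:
Z(o) = o**2
1/(-96080 - 101*(Z(11) - 89)) = 1/(-96080 - 101*(11**2 - 89)) = 1/(-96080 - 101*(121 - 89)) = 1/(-96080 - 101*32) = 1/(-96080 - 3232) = 1/(-99312) = -1/99312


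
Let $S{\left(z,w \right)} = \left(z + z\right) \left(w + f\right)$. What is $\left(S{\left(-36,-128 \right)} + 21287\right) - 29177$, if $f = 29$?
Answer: $-762$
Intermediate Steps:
$S{\left(z,w \right)} = 2 z \left(29 + w\right)$ ($S{\left(z,w \right)} = \left(z + z\right) \left(w + 29\right) = 2 z \left(29 + w\right)$)
$\left(S{\left(-36,-128 \right)} + 21287\right) - 29177 = \left(2 \left(-36\right) \left(29 - 128\right) + 21287\right) - 29177 = \left(2 \left(-36\right) \left(-99\right) + 21287\right) - 29177 = \left(7128 + 21287\right) - 29177 = 28415 - 29177 = -762$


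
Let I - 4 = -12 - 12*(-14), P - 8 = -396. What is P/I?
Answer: -97/40 ≈ -2.4250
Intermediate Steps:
P = -388 (P = 8 - 396 = -388)
I = 160 (I = 4 + (-12 - 12*(-14)) = 4 + (-12 + 168) = 4 + 156 = 160)
P/I = -388/160 = -388*1/160 = -97/40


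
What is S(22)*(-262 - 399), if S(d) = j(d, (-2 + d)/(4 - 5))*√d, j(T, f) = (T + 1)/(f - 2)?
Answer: 15203*√22/22 ≈ 3241.3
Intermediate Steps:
j(T, f) = (1 + T)/(-2 + f)
S(d) = -(1 + d)/√d (S(d) = ((1 + d)/(-2 + (-2 + d)/(4 - 5)))*√d = ((1 + d)/(-2 + (-2 + d)/(-1)))*√d = ((1 + d)/(-2 + (-2 + d)*(-1)))*√d = ((1 + d)/(-2 + (2 - d)))*√d = ((1 + d)/((-d)))*√d = ((-1/d)*(1 + d))*√d = (-(1 + d)/d)*√d = -(1 + d)/√d)
S(22)*(-262 - 399) = ((-1 - 1*22)/√22)*(-262 - 399) = ((√22/22)*(-1 - 22))*(-661) = ((√22/22)*(-23))*(-661) = -23*√22/22*(-661) = 15203*√22/22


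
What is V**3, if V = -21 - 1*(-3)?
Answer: -5832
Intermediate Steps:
V = -18 (V = -21 + 3 = -18)
V**3 = (-18)**3 = -5832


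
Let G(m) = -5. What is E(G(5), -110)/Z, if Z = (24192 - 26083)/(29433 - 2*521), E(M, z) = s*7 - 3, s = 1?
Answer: -113564/1891 ≈ -60.055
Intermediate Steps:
E(M, z) = 4 (E(M, z) = 1*7 - 3 = 7 - 3 = 4)
Z = -1891/28391 (Z = -1891/(29433 - 1042) = -1891/28391 ≈ -0.066606)
E(G(5), -110)/Z = 4/(-1891/28391) = 4*(-28391/1891) = -113564/1891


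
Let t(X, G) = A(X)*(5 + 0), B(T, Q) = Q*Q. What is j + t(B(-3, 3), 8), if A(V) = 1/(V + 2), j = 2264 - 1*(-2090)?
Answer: 47899/11 ≈ 4354.5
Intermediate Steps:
B(T, Q) = Q²
j = 4354 (j = 2264 + 2090 = 4354)
A(V) = 1/(2 + V)
t(X, G) = 5/(2 + X) (t(X, G) = (5 + 0)/(2 + X) = 5/(2 + X))
j + t(B(-3, 3), 8) = 4354 + 5/(2 + 3²) = 4354 + 5/(2 + 9) = 4354 + 5/11 = 47899/11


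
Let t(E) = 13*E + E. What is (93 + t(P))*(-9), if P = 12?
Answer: -2349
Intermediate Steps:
t(E) = 14*E
(93 + t(P))*(-9) = (93 + 14*12)*(-9) = (93 + 168)*(-9) = 261*(-9) = -2349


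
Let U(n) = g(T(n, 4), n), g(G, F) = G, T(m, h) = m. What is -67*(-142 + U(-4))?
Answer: 9782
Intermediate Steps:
U(n) = n
-67*(-142 + U(-4)) = -67*(-142 - 4) = -67*(-146) = 9782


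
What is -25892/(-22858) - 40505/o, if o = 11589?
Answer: -312900451/132450681 ≈ -2.3624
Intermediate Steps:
-25892/(-22858) - 40505/o = -25892/(-22858) - 40505/11589 = -25892*(-1/22858) - 40505*1/11589 = 12946/11429 - 40505/11589 = -312900451/132450681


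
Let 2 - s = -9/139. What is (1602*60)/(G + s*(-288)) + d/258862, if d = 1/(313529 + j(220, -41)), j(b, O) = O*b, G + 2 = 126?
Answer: -52658320327838501/257839220447418 ≈ -204.23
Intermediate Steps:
G = 124 (G = -2 + 126 = 124)
s = 287/139 (s = 2 - (-9)/139 = 2 - 1*(-9/139) = 2 + 9/139 = 287/139 ≈ 2.0647)
d = 1/304509 (d = 1/(313529 - 41*220) = 1/(313529 - 9020) = 1/304509 ≈ 3.2840e-6)
(1602*60)/(G + s*(-288)) + d/258862 = (1602*60)/(124 + (287/139)*(-288)) + (1/304509)/258862 = 96120/(124 - 82656/139) + (1/304509)*(1/258862) = 96120/(-65420/139) + 1/78825808758 = 96120*(-139/65420) + 1/78825808758 = -668034/3271 + 1/78825808758 = -52658320327838501/257839220447418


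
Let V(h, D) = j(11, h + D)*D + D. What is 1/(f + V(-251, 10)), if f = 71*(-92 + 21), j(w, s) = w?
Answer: -1/4921 ≈ -0.00020321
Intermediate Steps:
V(h, D) = 12*D (V(h, D) = 11*D + D = 12*D)
f = -5041 (f = 71*(-71) = -5041)
1/(f + V(-251, 10)) = 1/(-5041 + 12*10) = 1/(-5041 + 120) = 1/(-4921) = -1/4921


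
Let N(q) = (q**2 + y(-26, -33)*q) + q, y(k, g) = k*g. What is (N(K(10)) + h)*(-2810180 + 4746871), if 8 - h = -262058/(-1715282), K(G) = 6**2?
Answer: 53529990345259229/857641 ≈ 6.2415e+10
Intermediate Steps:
y(k, g) = g*k
K(G) = 36
h = 6730099/857641 (h = 8 - (-262058)/(-1715282) = 8 - (-262058)*(-1)/1715282 = 8 - 1*131029/857641 = 8 - 131029/857641 = 6730099/857641 ≈ 7.8472)
N(q) = q**2 + 859*q (N(q) = (q**2 + (-33*(-26))*q) + q = (q**2 + 858*q) + q = q**2 + 859*q)
(N(K(10)) + h)*(-2810180 + 4746871) = (36*(859 + 36) + 6730099/857641)*(-2810180 + 4746871) = (36*895 + 6730099/857641)*1936691 = (32220 + 6730099/857641)*1936691 = (27639923119/857641)*1936691 = 53529990345259229/857641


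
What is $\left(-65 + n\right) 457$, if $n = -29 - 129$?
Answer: $-101911$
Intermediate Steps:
$n = -158$ ($n = -29 - 129 = -158$)
$\left(-65 + n\right) 457 = \left(-65 - 158\right) 457 = \left(-223\right) 457 = -101911$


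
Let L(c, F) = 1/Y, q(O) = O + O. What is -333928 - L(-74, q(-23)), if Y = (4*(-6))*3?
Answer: -24042815/72 ≈ -3.3393e+5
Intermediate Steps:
Y = -72 (Y = -24*3 = -72)
q(O) = 2*O
L(c, F) = -1/72 (L(c, F) = 1/(-72) = -1/72)
-333928 - L(-74, q(-23)) = -333928 - 1*(-1/72) = -333928 + 1/72 = -24042815/72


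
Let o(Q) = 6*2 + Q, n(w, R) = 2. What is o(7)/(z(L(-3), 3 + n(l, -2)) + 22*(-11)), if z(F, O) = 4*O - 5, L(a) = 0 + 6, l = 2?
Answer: -19/227 ≈ -0.083700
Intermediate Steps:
L(a) = 6
z(F, O) = -5 + 4*O
o(Q) = 12 + Q
o(7)/(z(L(-3), 3 + n(l, -2)) + 22*(-11)) = (12 + 7)/((-5 + 4*(3 + 2)) + 22*(-11)) = 19/((-5 + 4*5) - 242) = 19/((-5 + 20) - 242) = 19/(15 - 242) = 19/(-227) = 19*(-1/227) = -19/227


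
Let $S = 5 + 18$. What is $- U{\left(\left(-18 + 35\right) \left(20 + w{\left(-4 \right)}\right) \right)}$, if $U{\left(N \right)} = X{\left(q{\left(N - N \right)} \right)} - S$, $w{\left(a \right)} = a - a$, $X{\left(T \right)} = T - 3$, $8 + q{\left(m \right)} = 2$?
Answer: $32$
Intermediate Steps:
$q{\left(m \right)} = -6$ ($q{\left(m \right)} = -8 + 2 = -6$)
$X{\left(T \right)} = -3 + T$
$w{\left(a \right)} = 0$
$S = 23$
$U{\left(N \right)} = -32$ ($U{\left(N \right)} = \left(-3 - 6\right) - 23 = -9 - 23 = -32$)
$- U{\left(\left(-18 + 35\right) \left(20 + w{\left(-4 \right)}\right) \right)} = \left(-1\right) \left(-32\right) = 32$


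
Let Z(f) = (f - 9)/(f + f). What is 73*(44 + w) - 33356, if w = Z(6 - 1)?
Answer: -150866/5 ≈ -30173.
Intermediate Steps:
Z(f) = (-9 + f)/(2*f) (Z(f) = (-9 + f)/((2*f)) = (-9 + f)*(1/(2*f)) = (-9 + f)/(2*f))
w = -⅖ (w = (-9 + (6 - 1))/(2*(6 - 1)) = (½)*(-9 + 5)/5 = (½)*(⅕)*(-4) = -⅖ ≈ -0.40000)
73*(44 + w) - 33356 = 73*(44 - ⅖) - 33356 = 73*(218/5) - 33356 = 15914/5 - 33356 = -150866/5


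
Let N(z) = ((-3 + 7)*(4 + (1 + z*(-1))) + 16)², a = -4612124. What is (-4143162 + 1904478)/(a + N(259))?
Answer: 19299/31139 ≈ 0.61977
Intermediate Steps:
N(z) = (36 - 4*z)² (N(z) = (4*(4 + (1 - z)) + 16)² = (4*(5 - z) + 16)² = ((20 - 4*z) + 16)² = (36 - 4*z)²)
(-4143162 + 1904478)/(a + N(259)) = (-4143162 + 1904478)/(-4612124 + 16*(-9 + 259)²) = -2238684/(-4612124 + 16*250²) = -2238684/(-4612124 + 16*62500) = -2238684/(-4612124 + 1000000) = -2238684/(-3612124) = -2238684*(-1/3612124) = 19299/31139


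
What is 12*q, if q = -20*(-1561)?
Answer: 374640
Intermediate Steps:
q = 31220
12*q = 12*31220 = 374640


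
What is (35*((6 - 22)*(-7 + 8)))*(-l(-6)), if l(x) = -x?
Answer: 3360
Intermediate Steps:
(35*((6 - 22)*(-7 + 8)))*(-l(-6)) = (35*((6 - 22)*(-7 + 8)))*(-(-1)*(-6)) = (35*(-16*1))*(-1*6) = (35*(-16))*(-6) = -560*(-6) = 3360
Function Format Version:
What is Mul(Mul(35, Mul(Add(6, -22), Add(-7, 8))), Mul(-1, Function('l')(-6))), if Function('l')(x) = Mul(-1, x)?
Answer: 3360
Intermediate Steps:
Mul(Mul(35, Mul(Add(6, -22), Add(-7, 8))), Mul(-1, Function('l')(-6))) = Mul(Mul(35, Mul(Add(6, -22), Add(-7, 8))), Mul(-1, Mul(-1, -6))) = Mul(Mul(35, Mul(-16, 1)), Mul(-1, 6)) = Mul(Mul(35, -16), -6) = Mul(-560, -6) = 3360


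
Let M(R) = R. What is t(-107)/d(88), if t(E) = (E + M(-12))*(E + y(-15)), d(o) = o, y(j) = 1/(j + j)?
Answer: 382109/2640 ≈ 144.74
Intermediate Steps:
y(j) = 1/(2*j)
t(E) = (-12 + E)*(-1/30 + E) (t(E) = (E - 12)*(E + (1/2)/(-15)) = (-12 + E)*(E + (1/2)*(-1/15)) = (-12 + E)*(E - 1/30) = (-12 + E)*(-1/30 + E))
t(-107)/d(88) = (2/5 + (-107)**2 - 361/30*(-107))/88 = (2/5 + 11449 + 38627/30)*(1/88) = (382109/30)*(1/88) = 382109/2640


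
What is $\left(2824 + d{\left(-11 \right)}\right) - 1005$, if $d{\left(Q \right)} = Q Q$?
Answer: $1940$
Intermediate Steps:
$d{\left(Q \right)} = Q^{2}$
$\left(2824 + d{\left(-11 \right)}\right) - 1005 = \left(2824 + \left(-11\right)^{2}\right) - 1005 = \left(2824 + 121\right) - 1005 = 2945 - 1005 = 1940$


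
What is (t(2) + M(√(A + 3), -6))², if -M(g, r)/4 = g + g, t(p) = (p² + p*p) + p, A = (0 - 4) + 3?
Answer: 228 - 160*√2 ≈ 1.7258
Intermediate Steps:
A = -1 (A = -4 + 3 = -1)
t(p) = p + 2*p² (t(p) = (p² + p²) + p = 2*p² + p = p + 2*p²)
M(g, r) = -8*g (M(g, r) = -4*(g + g) = -8*g)
(t(2) + M(√(A + 3), -6))² = (2*(1 + 2*2) - 8*√(-1 + 3))² = (2*(1 + 4) - 8*√2)² = (2*5 - 8*√2)² = (10 - 8*√2)²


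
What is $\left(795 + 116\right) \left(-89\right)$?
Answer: $-81079$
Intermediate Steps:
$\left(795 + 116\right) \left(-89\right) = 911 \left(-89\right) = -81079$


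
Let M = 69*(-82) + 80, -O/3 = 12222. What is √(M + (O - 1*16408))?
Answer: 2*I*√14663 ≈ 242.18*I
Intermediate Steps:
O = -36666 (O = -3*12222 = -36666)
M = -5578 (M = -5658 + 80 = -5578)
√(M + (O - 1*16408)) = √(-5578 + (-36666 - 1*16408)) = √(-5578 + (-36666 - 16408)) = √(-5578 - 53074) = √(-58652) = 2*I*√14663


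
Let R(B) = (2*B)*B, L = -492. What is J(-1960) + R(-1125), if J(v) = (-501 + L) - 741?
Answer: 2529516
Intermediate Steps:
R(B) = 2*B²
J(v) = -1734 (J(v) = (-501 - 492) - 741 = -993 - 741 = -1734)
J(-1960) + R(-1125) = -1734 + 2*(-1125)² = -1734 + 2*1265625 = -1734 + 2531250 = 2529516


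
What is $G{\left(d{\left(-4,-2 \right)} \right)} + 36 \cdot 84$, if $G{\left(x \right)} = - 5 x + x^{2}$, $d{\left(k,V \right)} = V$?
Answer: $3038$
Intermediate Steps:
$G{\left(x \right)} = x^{2} - 5 x$
$G{\left(d{\left(-4,-2 \right)} \right)} + 36 \cdot 84 = - 2 \left(-5 - 2\right) + 36 \cdot 84 = \left(-2\right) \left(-7\right) + 3024 = 14 + 3024 = 3038$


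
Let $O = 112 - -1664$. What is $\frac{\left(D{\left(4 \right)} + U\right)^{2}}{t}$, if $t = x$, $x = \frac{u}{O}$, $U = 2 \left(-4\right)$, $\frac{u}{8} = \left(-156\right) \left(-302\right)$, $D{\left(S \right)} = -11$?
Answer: $\frac{13357}{7852} \approx 1.7011$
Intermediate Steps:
$u = 376896$ ($u = 8 \left(\left(-156\right) \left(-302\right)\right) = 8 \cdot 47112 = 376896$)
$O = 1776$ ($O = 112 + 1664 = 1776$)
$U = -8$
$x = \frac{7852}{37}$ ($x = \frac{376896}{1776} = 376896 \cdot \frac{1}{1776} = \frac{7852}{37} \approx 212.22$)
$t = \frac{7852}{37} \approx 212.22$
$\frac{\left(D{\left(4 \right)} + U\right)^{2}}{t} = \frac{\left(-11 - 8\right)^{2}}{\frac{7852}{37}} = \left(-19\right)^{2} \cdot \frac{37}{7852} = 361 \cdot \frac{37}{7852} = \frac{13357}{7852}$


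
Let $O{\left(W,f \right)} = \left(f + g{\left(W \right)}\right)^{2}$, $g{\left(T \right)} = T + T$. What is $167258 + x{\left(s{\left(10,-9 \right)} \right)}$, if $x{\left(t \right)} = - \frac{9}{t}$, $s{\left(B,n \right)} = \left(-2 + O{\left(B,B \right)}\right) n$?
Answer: $\frac{150197685}{898} \approx 1.6726 \cdot 10^{5}$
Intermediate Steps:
$g{\left(T \right)} = 2 T$
$O{\left(W,f \right)} = \left(f + 2 W\right)^{2}$
$s{\left(B,n \right)} = n \left(-2 + 9 B^{2}\right)$ ($s{\left(B,n \right)} = \left(-2 + \left(B + 2 B\right)^{2}\right) n = \left(-2 + \left(3 B\right)^{2}\right) n = \left(-2 + 9 B^{2}\right) n = n \left(-2 + 9 B^{2}\right)$)
$167258 + x{\left(s{\left(10,-9 \right)} \right)} = 167258 - \frac{9}{\left(-9\right) \left(-2 + 9 \cdot 10^{2}\right)} = 167258 - \frac{9}{\left(-9\right) \left(-2 + 9 \cdot 100\right)} = 167258 - \frac{9}{\left(-9\right) \left(-2 + 900\right)} = 167258 - \frac{9}{\left(-9\right) 898} = 167258 - \frac{9}{-8082} = 167258 - - \frac{1}{898} = 167258 + \frac{1}{898} = \frac{150197685}{898}$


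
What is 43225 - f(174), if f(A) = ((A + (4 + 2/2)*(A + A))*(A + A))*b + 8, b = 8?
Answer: -5285359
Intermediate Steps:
f(A) = 8 + 176*A² (f(A) = ((A + (4 + 2/2)*(A + A))*(A + A))*8 + 8 = ((A + (4 + 2*(½))*(2*A))*(2*A))*8 + 8 = ((A + (4 + 1)*(2*A))*(2*A))*8 + 8 = ((A + 5*(2*A))*(2*A))*8 + 8 = ((A + 10*A)*(2*A))*8 + 8 = ((11*A)*(2*A))*8 + 8 = (22*A²)*8 + 8 = 176*A² + 8 = 8 + 176*A²)
43225 - f(174) = 43225 - (8 + 176*174²) = 43225 - (8 + 176*30276) = 43225 - (8 + 5328576) = 43225 - 1*5328584 = 43225 - 5328584 = -5285359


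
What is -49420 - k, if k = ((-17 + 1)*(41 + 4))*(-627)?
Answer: -500860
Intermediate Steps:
k = 451440 (k = -16*45*(-627) = -720*(-627) = 451440)
-49420 - k = -49420 - 1*451440 = -49420 - 451440 = -500860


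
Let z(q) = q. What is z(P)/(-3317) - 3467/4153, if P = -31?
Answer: -366816/444371 ≈ -0.82547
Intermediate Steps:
z(P)/(-3317) - 3467/4153 = -31/(-3317) - 3467/4153 = -31*(-1/3317) - 3467*1/4153 = 1/107 - 3467/4153 = -366816/444371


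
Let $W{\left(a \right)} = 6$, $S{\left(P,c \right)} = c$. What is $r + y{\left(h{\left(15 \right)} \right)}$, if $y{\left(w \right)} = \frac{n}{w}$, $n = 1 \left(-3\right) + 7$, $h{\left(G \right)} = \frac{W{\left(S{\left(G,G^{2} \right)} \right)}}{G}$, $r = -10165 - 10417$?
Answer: $-20572$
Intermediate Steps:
$r = -20582$ ($r = -10165 - 10417 = -20582$)
$h{\left(G \right)} = \frac{6}{G}$
$n = 4$ ($n = -3 + 7 = 4$)
$y{\left(w \right)} = \frac{4}{w}$
$r + y{\left(h{\left(15 \right)} \right)} = -20582 + \frac{4}{6 \cdot \frac{1}{15}} = -20582 + \frac{4}{\frac{2}{5}} = -20582 + 4 \cdot \frac{5}{2} = -20582 + 10 = -20572$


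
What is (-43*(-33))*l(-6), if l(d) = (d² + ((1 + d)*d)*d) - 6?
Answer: -212850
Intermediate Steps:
l(d) = -6 + d² + d²*(1 + d) (l(d) = (d² + (d*(1 + d))*d) - 6 = (d² + d²*(1 + d)) - 6 = -6 + d² + d²*(1 + d))
(-43*(-33))*l(-6) = (-43*(-33))*(-6 + (-6)³ + 2*(-6)²) = 1419*(-6 - 216 + 2*36) = 1419*(-6 - 216 + 72) = 1419*(-150) = -212850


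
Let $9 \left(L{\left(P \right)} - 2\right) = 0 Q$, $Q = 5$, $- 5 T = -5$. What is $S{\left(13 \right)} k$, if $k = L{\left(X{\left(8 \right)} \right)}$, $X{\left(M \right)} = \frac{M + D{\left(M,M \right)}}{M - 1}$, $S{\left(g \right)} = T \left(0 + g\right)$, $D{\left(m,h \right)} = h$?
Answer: $26$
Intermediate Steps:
$T = 1$ ($T = \left(- \frac{1}{5}\right) \left(-5\right) = 1$)
$S{\left(g \right)} = g$ ($S{\left(g \right)} = 1 \left(0 + g\right) = 1 g = g$)
$X{\left(M \right)} = \frac{2 M}{-1 + M}$ ($X{\left(M \right)} = \frac{M + M}{M - 1} = \frac{2 M}{-1 + M}$)
$L{\left(P \right)} = 2$ ($L{\left(P \right)} = 2 + \frac{0 \cdot 5}{9} = 2 + \frac{1}{9} \cdot 0 = 2 + 0 = 2$)
$k = 2$
$S{\left(13 \right)} k = 13 \cdot 2 = 26$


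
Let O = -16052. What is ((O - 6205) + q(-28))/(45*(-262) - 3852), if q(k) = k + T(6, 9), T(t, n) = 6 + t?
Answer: 22273/15642 ≈ 1.4239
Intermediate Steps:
q(k) = 12 + k (q(k) = k + (6 + 6) = k + 12 = 12 + k)
((O - 6205) + q(-28))/(45*(-262) - 3852) = ((-16052 - 6205) + (12 - 28))/(45*(-262) - 3852) = (-22257 - 16)/(-11790 - 3852) = -22273/(-15642) = -22273*(-1/15642) = 22273/15642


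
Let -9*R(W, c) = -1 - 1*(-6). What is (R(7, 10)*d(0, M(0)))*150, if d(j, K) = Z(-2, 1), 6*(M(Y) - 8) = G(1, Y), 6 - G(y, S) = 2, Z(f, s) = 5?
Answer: -1250/3 ≈ -416.67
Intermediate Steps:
G(y, S) = 4 (G(y, S) = 6 - 1*2 = 6 - 2 = 4)
M(Y) = 26/3 (M(Y) = 8 + (⅙)*4 = 8 + ⅔ = 26/3)
d(j, K) = 5
R(W, c) = -5/9 (R(W, c) = -(-1 - 1*(-6))/9 = -(-1 + 6)/9 = -⅑*5 = -5/9)
(R(7, 10)*d(0, M(0)))*150 = -5/9*5*150 = -25/9*150 = -1250/3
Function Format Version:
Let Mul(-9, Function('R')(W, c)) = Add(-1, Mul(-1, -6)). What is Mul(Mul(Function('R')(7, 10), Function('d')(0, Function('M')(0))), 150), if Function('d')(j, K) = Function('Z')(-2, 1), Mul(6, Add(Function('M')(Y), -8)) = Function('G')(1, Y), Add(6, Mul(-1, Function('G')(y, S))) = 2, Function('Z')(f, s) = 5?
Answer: Rational(-1250, 3) ≈ -416.67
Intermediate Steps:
Function('G')(y, S) = 4 (Function('G')(y, S) = Add(6, Mul(-1, 2)) = Add(6, -2) = 4)
Function('M')(Y) = Rational(26, 3) (Function('M')(Y) = Add(8, Mul(Rational(1, 6), 4)) = Add(8, Rational(2, 3)) = Rational(26, 3))
Function('d')(j, K) = 5
Function('R')(W, c) = Rational(-5, 9) (Function('R')(W, c) = Mul(Rational(-1, 9), Add(-1, Mul(-1, -6))) = Mul(Rational(-1, 9), Add(-1, 6)) = Mul(Rational(-1, 9), 5) = Rational(-5, 9))
Mul(Mul(Function('R')(7, 10), Function('d')(0, Function('M')(0))), 150) = Mul(Mul(Rational(-5, 9), 5), 150) = Mul(Rational(-25, 9), 150) = Rational(-1250, 3)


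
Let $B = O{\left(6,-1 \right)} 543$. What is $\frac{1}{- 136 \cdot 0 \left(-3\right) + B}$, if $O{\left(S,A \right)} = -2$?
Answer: $- \frac{1}{1086} \approx -0.00092081$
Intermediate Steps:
$B = -1086$ ($B = \left(-2\right) 543 = -1086$)
$\frac{1}{- 136 \cdot 0 \left(-3\right) + B} = \frac{1}{- 136 \cdot 0 \left(-3\right) - 1086} = \frac{1}{\left(-136\right) 0 - 1086} = \frac{1}{0 - 1086} = \frac{1}{-1086} = - \frac{1}{1086}$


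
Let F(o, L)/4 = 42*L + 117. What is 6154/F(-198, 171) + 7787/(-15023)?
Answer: -67448855/219305754 ≈ -0.30756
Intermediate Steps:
F(o, L) = 468 + 168*L (F(o, L) = 4*(42*L + 117) = 4*(117 + 42*L) = 468 + 168*L)
6154/F(-198, 171) + 7787/(-15023) = 6154/(468 + 168*171) + 7787/(-15023) = 6154/(468 + 28728) + 7787*(-1/15023) = 6154/29196 - 7787/15023 = 6154*(1/29196) - 7787/15023 = 3077/14598 - 7787/15023 = -67448855/219305754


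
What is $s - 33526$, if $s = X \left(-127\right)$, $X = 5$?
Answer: $-34161$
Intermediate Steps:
$s = -635$ ($s = 5 \left(-127\right) = -635$)
$s - 33526 = -635 - 33526 = -34161$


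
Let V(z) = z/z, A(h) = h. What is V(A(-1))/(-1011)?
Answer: -1/1011 ≈ -0.00098912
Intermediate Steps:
V(z) = 1
V(A(-1))/(-1011) = 1/(-1011) = 1*(-1/1011) = -1/1011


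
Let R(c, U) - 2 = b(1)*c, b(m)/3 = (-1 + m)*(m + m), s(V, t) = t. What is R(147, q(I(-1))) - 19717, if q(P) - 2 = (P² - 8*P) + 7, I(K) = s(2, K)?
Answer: -19715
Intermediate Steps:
I(K) = K
b(m) = 6*m*(-1 + m) (b(m) = 3*((-1 + m)*(m + m)) = 3*((-1 + m)*(2*m)) = 3*(2*m*(-1 + m)) = 6*m*(-1 + m))
q(P) = 9 + P² - 8*P (q(P) = 2 + ((P² - 8*P) + 7) = 2 + (7 + P² - 8*P) = 9 + P² - 8*P)
R(c, U) = 2 (R(c, U) = 2 + (6*1*(-1 + 1))*c = 2 + (6*1*0)*c = 2 + 0*c = 2 + 0 = 2)
R(147, q(I(-1))) - 19717 = 2 - 19717 = -19715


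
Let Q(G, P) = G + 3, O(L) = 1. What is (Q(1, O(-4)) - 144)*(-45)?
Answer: 6300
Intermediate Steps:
Q(G, P) = 3 + G
(Q(1, O(-4)) - 144)*(-45) = ((3 + 1) - 144)*(-45) = (4 - 144)*(-45) = -140*(-45) = 6300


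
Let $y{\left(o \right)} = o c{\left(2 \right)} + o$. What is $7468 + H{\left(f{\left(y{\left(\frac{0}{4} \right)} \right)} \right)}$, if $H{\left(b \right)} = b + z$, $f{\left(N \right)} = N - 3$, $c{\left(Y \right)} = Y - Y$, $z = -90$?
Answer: $7375$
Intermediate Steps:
$c{\left(Y \right)} = 0$
$y{\left(o \right)} = o$ ($y{\left(o \right)} = o 0 + o = 0 + o = o$)
$f{\left(N \right)} = -3 + N$
$H{\left(b \right)} = -90 + b$ ($H{\left(b \right)} = b - 90 = -90 + b$)
$7468 + H{\left(f{\left(y{\left(\frac{0}{4} \right)} \right)} \right)} = 7468 - 93 = 7375$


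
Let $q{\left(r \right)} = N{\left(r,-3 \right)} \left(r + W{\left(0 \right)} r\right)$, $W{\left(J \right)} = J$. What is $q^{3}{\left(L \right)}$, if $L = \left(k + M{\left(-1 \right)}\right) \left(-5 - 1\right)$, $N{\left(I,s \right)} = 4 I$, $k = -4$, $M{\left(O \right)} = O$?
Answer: $46656000000$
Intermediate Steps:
$L = 30$ ($L = \left(-4 - 1\right) \left(-5 - 1\right) = \left(-5\right) \left(-6\right) = 30$)
$q{\left(r \right)} = 4 r^{2}$ ($q{\left(r \right)} = 4 r \left(r + 0 r\right) = 4 r \left(r + 0\right) = 4 r r = 4 r^{2}$)
$q^{3}{\left(L \right)} = \left(4 \cdot 30^{2}\right)^{3} = \left(4 \cdot 900\right)^{3} = 3600^{3} = 46656000000$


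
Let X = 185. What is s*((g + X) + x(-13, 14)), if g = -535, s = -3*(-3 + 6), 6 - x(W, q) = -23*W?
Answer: 5787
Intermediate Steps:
x(W, q) = 6 + 23*W (x(W, q) = 6 - (-23)*W = 6 + 23*W)
s = -9 (s = -3*3 = -9)
s*((g + X) + x(-13, 14)) = -9*((-535 + 185) + (6 + 23*(-13))) = -9*(-350 + (6 - 299)) = -9*(-350 - 293) = -9*(-643) = 5787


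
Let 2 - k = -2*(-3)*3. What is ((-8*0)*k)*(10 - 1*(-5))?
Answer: 0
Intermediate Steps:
k = -16 (k = 2 - (-2*(-3))*3 = 2 - 6*3 = 2 - 1*18 = 2 - 18 = -16)
((-8*0)*k)*(10 - 1*(-5)) = (-8*0*(-16))*(10 - 1*(-5)) = (0*(-16))*(10 + 5) = 0*15 = 0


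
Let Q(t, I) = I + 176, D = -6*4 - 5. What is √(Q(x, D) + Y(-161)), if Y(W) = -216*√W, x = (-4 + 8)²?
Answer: √(147 - 216*I*√161) ≈ 38.024 - 36.039*I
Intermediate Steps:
x = 16 (x = 4² = 16)
D = -29 (D = -24 - 5 = -29)
Q(t, I) = 176 + I
√(Q(x, D) + Y(-161)) = √((176 - 29) - 216*I*√161) = √(147 - 216*I*√161)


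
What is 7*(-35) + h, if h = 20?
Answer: -225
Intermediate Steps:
7*(-35) + h = 7*(-35) + 20 = -245 + 20 = -225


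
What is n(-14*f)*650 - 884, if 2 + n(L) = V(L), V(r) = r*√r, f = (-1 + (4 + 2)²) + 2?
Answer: -2184 - 336700*I*√518 ≈ -2184.0 - 7.6632e+6*I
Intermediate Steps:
f = 37 (f = (-1 + 6²) + 2 = (-1 + 36) + 2 = 35 + 2 = 37)
V(r) = r^(3/2)
n(L) = -2 + L^(3/2)
n(-14*f)*650 - 884 = (-2 + (-14*37)^(3/2))*650 - 884 = (-2 + (-518)^(3/2))*650 - 884 = (-2 - 518*I*√518)*650 - 884 = (-1300 - 336700*I*√518) - 884 = -2184 - 336700*I*√518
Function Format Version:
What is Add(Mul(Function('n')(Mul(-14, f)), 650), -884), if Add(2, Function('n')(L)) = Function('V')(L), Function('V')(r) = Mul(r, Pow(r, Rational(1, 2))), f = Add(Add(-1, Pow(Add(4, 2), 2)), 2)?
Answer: Add(-2184, Mul(-336700, I, Pow(518, Rational(1, 2)))) ≈ Add(-2184.0, Mul(-7.6632e+6, I))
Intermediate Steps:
f = 37 (f = Add(Add(-1, Pow(6, 2)), 2) = Add(Add(-1, 36), 2) = Add(35, 2) = 37)
Function('V')(r) = Pow(r, Rational(3, 2))
Function('n')(L) = Add(-2, Pow(L, Rational(3, 2)))
Add(Mul(Function('n')(Mul(-14, f)), 650), -884) = Add(Mul(Add(-2, Pow(Mul(-14, 37), Rational(3, 2))), 650), -884) = Add(Mul(Add(-2, Pow(-518, Rational(3, 2))), 650), -884) = Add(Mul(Add(-2, Mul(-518, I, Pow(518, Rational(1, 2)))), 650), -884) = Add(Add(-1300, Mul(-336700, I, Pow(518, Rational(1, 2)))), -884) = Add(-2184, Mul(-336700, I, Pow(518, Rational(1, 2))))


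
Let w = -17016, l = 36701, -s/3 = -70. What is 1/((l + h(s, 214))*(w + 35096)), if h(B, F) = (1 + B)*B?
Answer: 1/1464678880 ≈ 6.8274e-10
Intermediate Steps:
s = 210 (s = -3*(-70) = 210)
h(B, F) = B*(1 + B)
1/((l + h(s, 214))*(w + 35096)) = 1/((36701 + 210*(1 + 210))*(-17016 + 35096)) = 1/((36701 + 210*211)*18080) = 1/((36701 + 44310)*18080) = 1/(81011*18080) = 1/1464678880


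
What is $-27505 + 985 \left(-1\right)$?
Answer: $-28490$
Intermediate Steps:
$-27505 + 985 \left(-1\right) = -27505 - 985 = -28490$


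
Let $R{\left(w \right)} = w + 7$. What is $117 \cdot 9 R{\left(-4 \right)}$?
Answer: $3159$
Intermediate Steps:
$R{\left(w \right)} = 7 + w$
$117 \cdot 9 R{\left(-4 \right)} = 117 \cdot 9 \left(7 - 4\right) = 1053 \cdot 3 = 3159$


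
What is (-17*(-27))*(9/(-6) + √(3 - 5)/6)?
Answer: -1377/2 + 153*I*√2/2 ≈ -688.5 + 108.19*I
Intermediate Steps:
(-17*(-27))*(9/(-6) + √(3 - 5)/6) = 459*(9*(-⅙) + √(-2)*(⅙)) = 459*(-3/2 + (I*√2)*(⅙)) = 459*(-3/2 + I*√2/6) = -1377/2 + 153*I*√2/2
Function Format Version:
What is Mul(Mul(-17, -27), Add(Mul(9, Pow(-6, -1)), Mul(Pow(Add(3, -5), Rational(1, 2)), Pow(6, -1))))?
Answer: Add(Rational(-1377, 2), Mul(Rational(153, 2), I, Pow(2, Rational(1, 2)))) ≈ Add(-688.50, Mul(108.19, I))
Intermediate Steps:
Mul(Mul(-17, -27), Add(Mul(9, Pow(-6, -1)), Mul(Pow(Add(3, -5), Rational(1, 2)), Pow(6, -1)))) = Mul(459, Add(Mul(9, Rational(-1, 6)), Mul(Pow(-2, Rational(1, 2)), Rational(1, 6)))) = Mul(459, Add(Rational(-3, 2), Mul(Mul(I, Pow(2, Rational(1, 2))), Rational(1, 6)))) = Mul(459, Add(Rational(-3, 2), Mul(Rational(1, 6), I, Pow(2, Rational(1, 2))))) = Add(Rational(-1377, 2), Mul(Rational(153, 2), I, Pow(2, Rational(1, 2))))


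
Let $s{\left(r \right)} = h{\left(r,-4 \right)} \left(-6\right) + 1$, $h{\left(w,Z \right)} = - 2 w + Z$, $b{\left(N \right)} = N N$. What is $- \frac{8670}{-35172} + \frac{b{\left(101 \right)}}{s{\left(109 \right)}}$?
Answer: $\frac{61724447}{7814046} \approx 7.8992$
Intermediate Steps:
$b{\left(N \right)} = N^{2}$
$h{\left(w,Z \right)} = Z - 2 w$
$s{\left(r \right)} = 25 + 12 r$ ($s{\left(r \right)} = \left(-4 - 2 r\right) \left(-6\right) + 1 = \left(24 + 12 r\right) + 1 = 25 + 12 r$)
$- \frac{8670}{-35172} + \frac{b{\left(101 \right)}}{s{\left(109 \right)}} = - \frac{8670}{-35172} + \frac{101^{2}}{25 + 12 \cdot 109} = \left(-8670\right) \left(- \frac{1}{35172}\right) + \frac{10201}{25 + 1308} = \frac{1445}{5862} + \frac{10201}{1333} = \frac{61724447}{7814046}$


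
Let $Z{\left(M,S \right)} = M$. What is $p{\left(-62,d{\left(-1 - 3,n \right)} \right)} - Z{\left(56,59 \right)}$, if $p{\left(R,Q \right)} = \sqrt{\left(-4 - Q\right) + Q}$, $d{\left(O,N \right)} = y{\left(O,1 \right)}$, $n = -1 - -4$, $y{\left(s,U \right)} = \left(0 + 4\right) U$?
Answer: $-56 + 2 i \approx -56.0 + 2.0 i$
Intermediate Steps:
$y{\left(s,U \right)} = 4 U$
$n = 3$ ($n = -1 + 4 = 3$)
$d{\left(O,N \right)} = 4$ ($d{\left(O,N \right)} = 4 \cdot 1 = 4$)
$p{\left(R,Q \right)} = 2 i$ ($p{\left(R,Q \right)} = \sqrt{-4} = 2 i$)
$p{\left(-62,d{\left(-1 - 3,n \right)} \right)} - Z{\left(56,59 \right)} = 2 i - 56 = -56 + 2 i$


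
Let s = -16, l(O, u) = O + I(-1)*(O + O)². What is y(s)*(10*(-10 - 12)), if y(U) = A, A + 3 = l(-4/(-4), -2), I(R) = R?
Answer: 1320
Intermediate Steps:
l(O, u) = O - 4*O² (l(O, u) = O - (O + O)² = O - (2*O)² = O - 4*O²)
A = -6 (A = -3 + (-4/(-4))*(1 - (-16)/(-4)) = -3 + (-4*(-¼))*(1 - (-16)*(-1)/4) = -3 + 1*(1 - 4*1) = -3 + 1*(1 - 4) = -3 + 1*(-3) = -3 - 3 = -6)
y(U) = -6
y(s)*(10*(-10 - 12)) = -60*(-10 - 12) = -60*(-22) = -6*(-220) = 1320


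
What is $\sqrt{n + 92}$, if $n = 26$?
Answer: $\sqrt{118} \approx 10.863$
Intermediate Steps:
$\sqrt{n + 92} = \sqrt{26 + 92} = \sqrt{118}$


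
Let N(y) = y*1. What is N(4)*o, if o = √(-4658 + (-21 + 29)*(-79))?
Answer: 92*I*√10 ≈ 290.93*I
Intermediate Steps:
N(y) = y
o = 23*I*√10 (o = √(-4658 + 8*(-79)) = √(-4658 - 632) = √(-5290) = 23*I*√10 ≈ 72.732*I)
N(4)*o = 4*(23*I*√10) = 92*I*√10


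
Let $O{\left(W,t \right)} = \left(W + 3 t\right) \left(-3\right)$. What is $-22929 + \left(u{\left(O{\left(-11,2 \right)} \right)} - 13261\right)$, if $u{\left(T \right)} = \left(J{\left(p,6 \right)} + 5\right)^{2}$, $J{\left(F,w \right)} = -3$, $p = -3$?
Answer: $-36186$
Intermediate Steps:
$O{\left(W,t \right)} = - 9 t - 3 W$
$u{\left(T \right)} = 4$ ($u{\left(T \right)} = \left(-3 + 5\right)^{2} = 2^{2} = 4$)
$-22929 + \left(u{\left(O{\left(-11,2 \right)} \right)} - 13261\right) = -22929 + \left(4 - 13261\right) = -22929 - 13257 = -36186$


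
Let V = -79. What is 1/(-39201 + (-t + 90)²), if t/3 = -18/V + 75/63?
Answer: -305809/9739646720 ≈ -3.1398e-5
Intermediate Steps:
t = 2353/553 (t = 3*(-18/(-79) + 75/63) = 3*(-18*(-1/79) + 75*(1/63)) = 3*(18/79 + 25/21) = 3*(2353/1659) = 2353/553 ≈ 4.2550)
1/(-39201 + (-t + 90)²) = 1/(-39201 + (-1*2353/553 + 90)²) = 1/(-39201 + (-2353/553 + 90)²) = 1/(-39201 + (47417/553)²) = 1/(-39201 + 2248371889/305809) = 1/(-9739646720/305809) = -305809/9739646720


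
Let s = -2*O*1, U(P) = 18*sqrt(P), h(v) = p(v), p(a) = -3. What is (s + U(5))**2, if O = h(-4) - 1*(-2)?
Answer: 1624 + 72*sqrt(5) ≈ 1785.0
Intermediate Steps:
h(v) = -3
O = -1 (O = -3 - 1*(-2) = -3 + 2 = -1)
s = 2 (s = -2*(-1)*1 = 2*1 = 2)
(s + U(5))**2 = (2 + 18*sqrt(5))**2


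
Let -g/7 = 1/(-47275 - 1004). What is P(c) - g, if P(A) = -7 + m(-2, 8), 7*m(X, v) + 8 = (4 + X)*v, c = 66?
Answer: -282784/48279 ≈ -5.8573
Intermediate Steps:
m(X, v) = -8/7 + v*(4 + X)/7 (m(X, v) = -8/7 + ((4 + X)*v)/7 = -8/7 + (v*(4 + X))/7 = -8/7 + v*(4 + X)/7)
g = 1/6897 (g = -7/(-47275 - 1004) = -7/(-48279) = -7*(-1/48279) = 1/6897 ≈ 0.00014499)
P(A) = -41/7 (P(A) = -7 + (-8/7 + (4/7)*8 + (⅐)*(-2)*8) = -7 + (-8/7 + 32/7 - 16/7) = -7 + 8/7 = -41/7)
P(c) - g = -41/7 - 1*1/6897 = -41/7 - 1/6897 = -282784/48279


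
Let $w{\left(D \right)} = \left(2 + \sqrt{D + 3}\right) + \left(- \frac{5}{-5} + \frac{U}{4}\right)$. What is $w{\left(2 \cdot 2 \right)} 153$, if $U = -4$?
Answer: $306 + 153 \sqrt{7} \approx 710.8$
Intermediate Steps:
$w{\left(D \right)} = 2 + \sqrt{3 + D}$ ($w{\left(D \right)} = \left(2 + \sqrt{D + 3}\right) - \left(1 - 1\right) = \left(2 + \sqrt{3 + D}\right) - 0 = \left(2 + \sqrt{3 + D}\right) + \left(1 - 1\right) = \left(2 + \sqrt{3 + D}\right) + 0 = 2 + \sqrt{3 + D}$)
$w{\left(2 \cdot 2 \right)} 153 = \left(2 + \sqrt{3 + 2 \cdot 2}\right) 153 = \left(2 + \sqrt{3 + 4}\right) 153 = \left(2 + \sqrt{7}\right) 153 = 306 + 153 \sqrt{7}$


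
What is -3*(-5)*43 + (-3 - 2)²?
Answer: 670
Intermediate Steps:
-3*(-5)*43 + (-3 - 2)² = 15*43 + (-5)² = 645 + 25 = 670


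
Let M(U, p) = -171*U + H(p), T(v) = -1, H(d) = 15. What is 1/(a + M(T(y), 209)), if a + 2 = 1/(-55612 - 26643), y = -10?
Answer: 82255/15134919 ≈ 0.0054348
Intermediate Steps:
a = -164511/82255 (a = -2 + 1/(-55612 - 26643) = -2 + 1/(-82255) = -2 - 1/82255 = -164511/82255 ≈ -2.0000)
M(U, p) = 15 - 171*U (M(U, p) = -171*U + 15 = 15 - 171*U)
1/(a + M(T(y), 209)) = 1/(-164511/82255 + (15 - 171*(-1))) = 1/(-164511/82255 + (15 + 171)) = 1/(-164511/82255 + 186) = 1/(15134919/82255) = 82255/15134919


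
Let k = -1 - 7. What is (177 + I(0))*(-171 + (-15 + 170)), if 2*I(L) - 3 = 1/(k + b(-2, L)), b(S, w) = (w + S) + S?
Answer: -8566/3 ≈ -2855.3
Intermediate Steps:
k = -8
b(S, w) = w + 2*S (b(S, w) = (S + w) + S = w + 2*S)
I(L) = 3/2 + 1/(2*(-12 + L)) (I(L) = 3/2 + 1/(2*(-8 + (L + 2*(-2)))) = 3/2 + 1/(2*(-8 + (L - 4))) = 3/2 + 1/(2*(-8 + (-4 + L))) = 3/2 + 1/(2*(-12 + L)))
(177 + I(0))*(-171 + (-15 + 170)) = (177 + (-35 + 3*0)/(2*(-12 + 0)))*(-171 + (-15 + 170)) = (177 + (1/2)*(-35 + 0)/(-12))*(-171 + 155) = (177 + (1/2)*(-1/12)*(-35))*(-16) = (177 + 35/24)*(-16) = (4283/24)*(-16) = -8566/3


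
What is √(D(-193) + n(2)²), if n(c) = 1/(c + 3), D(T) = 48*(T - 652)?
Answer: I*√1013999/5 ≈ 201.4*I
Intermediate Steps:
D(T) = -31296 + 48*T (D(T) = 48*(-652 + T) = -31296 + 48*T)
n(c) = 1/(3 + c)
√(D(-193) + n(2)²) = √((-31296 + 48*(-193)) + (1/(3 + 2))²) = √((-31296 - 9264) + (1/5)²) = √(-40560 + (⅕)²) = √(-40560 + 1/25) = √(-1013999/25) = I*√1013999/5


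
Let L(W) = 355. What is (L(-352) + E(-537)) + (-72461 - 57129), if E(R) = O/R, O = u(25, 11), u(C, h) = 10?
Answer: -69399205/537 ≈ -1.2924e+5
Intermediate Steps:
O = 10
E(R) = 10/R
(L(-352) + E(-537)) + (-72461 - 57129) = (355 + 10/(-537)) + (-72461 - 57129) = (355 + 10*(-1/537)) - 129590 = (355 - 10/537) - 129590 = 190625/537 - 129590 = -69399205/537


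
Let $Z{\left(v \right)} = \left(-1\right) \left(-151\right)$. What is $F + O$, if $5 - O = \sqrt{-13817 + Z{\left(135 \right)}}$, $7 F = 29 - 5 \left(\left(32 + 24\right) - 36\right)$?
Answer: $- \frac{36}{7} - i \sqrt{13666} \approx -5.1429 - 116.9 i$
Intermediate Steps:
$Z{\left(v \right)} = 151$
$F = - \frac{71}{7}$ ($F = \frac{29 - 5 \left(\left(32 + 24\right) - 36\right)}{7} = \frac{29 - 5 \left(56 - 36\right)}{7} = \frac{29 - 100}{7} = \frac{1}{7} \left(-71\right) = - \frac{71}{7} \approx -10.143$)
$O = 5 - i \sqrt{13666}$ ($O = 5 - \sqrt{-13817 + 151} = 5 - \sqrt{-13666} = 5 - i \sqrt{13666} \approx 5.0 - 116.9 i$)
$F + O = - \frac{71}{7} + \left(5 - i \sqrt{13666}\right) = - \frac{36}{7} - i \sqrt{13666}$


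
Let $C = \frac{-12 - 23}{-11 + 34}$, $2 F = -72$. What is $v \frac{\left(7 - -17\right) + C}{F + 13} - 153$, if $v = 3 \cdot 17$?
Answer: $- \frac{107304}{529} \approx -202.84$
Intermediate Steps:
$F = -36$ ($F = \frac{1}{2} \left(-72\right) = -36$)
$C = - \frac{35}{23} \approx -1.5217$
$v = 51$
$v \frac{\left(7 - -17\right) + C}{F + 13} - 153 = 51 \frac{\left(7 - -17\right) - \frac{35}{23}}{-36 + 13} - 153 = 51 \frac{\left(7 + 17\right) - \frac{35}{23}}{-23} - 153 = 51 \left(24 - \frac{35}{23}\right) \left(- \frac{1}{23}\right) - 153 = 51 \cdot \frac{517}{23} \left(- \frac{1}{23}\right) - 153 = 51 \left(- \frac{517}{529}\right) - 153 = - \frac{26367}{529} - 153 = - \frac{107304}{529}$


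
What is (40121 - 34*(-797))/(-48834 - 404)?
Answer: -67219/49238 ≈ -1.3652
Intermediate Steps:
(40121 - 34*(-797))/(-48834 - 404) = (40121 + 27098)/(-49238) = 67219*(-1/49238) = -67219/49238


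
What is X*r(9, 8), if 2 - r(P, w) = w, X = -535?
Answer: 3210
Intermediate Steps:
r(P, w) = 2 - w
X*r(9, 8) = -535*(2 - 1*8) = -535*(2 - 8) = -535*(-6) = 3210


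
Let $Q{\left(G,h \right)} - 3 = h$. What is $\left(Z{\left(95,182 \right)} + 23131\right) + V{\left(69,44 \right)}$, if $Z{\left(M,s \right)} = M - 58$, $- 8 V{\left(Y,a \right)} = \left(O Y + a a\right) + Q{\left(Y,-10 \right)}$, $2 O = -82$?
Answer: $\frac{46561}{2} \approx 23281.0$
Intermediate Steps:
$O = -41$ ($O = \frac{1}{2} \left(-82\right) = -41$)
$Q{\left(G,h \right)} = 3 + h$
$V{\left(Y,a \right)} = \frac{7}{8} - \frac{a^{2}}{8} + \frac{41 Y}{8}$ ($V{\left(Y,a \right)} = - \frac{\left(- 41 Y + a a\right) + \left(3 - 10\right)}{8} = - \frac{\left(- 41 Y + a^{2}\right) - 7}{8} = - \frac{\left(a^{2} - 41 Y\right) - 7}{8} = - \frac{-7 + a^{2} - 41 Y}{8} = \frac{7}{8} - \frac{a^{2}}{8} + \frac{41 Y}{8}$)
$Z{\left(M,s \right)} = -58 + M$
$\left(Z{\left(95,182 \right)} + 23131\right) + V{\left(69,44 \right)} = \left(\left(-58 + 95\right) + 23131\right) + \left(\frac{7}{8} - \frac{44^{2}}{8} + \frac{41}{8} \cdot 69\right) = \left(37 + 23131\right) + \left(\frac{7}{8} - 242 + \frac{2829}{8}\right) = 23168 + \left(\frac{7}{8} - 242 + \frac{2829}{8}\right) = 23168 + \frac{225}{2} = \frac{46561}{2}$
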